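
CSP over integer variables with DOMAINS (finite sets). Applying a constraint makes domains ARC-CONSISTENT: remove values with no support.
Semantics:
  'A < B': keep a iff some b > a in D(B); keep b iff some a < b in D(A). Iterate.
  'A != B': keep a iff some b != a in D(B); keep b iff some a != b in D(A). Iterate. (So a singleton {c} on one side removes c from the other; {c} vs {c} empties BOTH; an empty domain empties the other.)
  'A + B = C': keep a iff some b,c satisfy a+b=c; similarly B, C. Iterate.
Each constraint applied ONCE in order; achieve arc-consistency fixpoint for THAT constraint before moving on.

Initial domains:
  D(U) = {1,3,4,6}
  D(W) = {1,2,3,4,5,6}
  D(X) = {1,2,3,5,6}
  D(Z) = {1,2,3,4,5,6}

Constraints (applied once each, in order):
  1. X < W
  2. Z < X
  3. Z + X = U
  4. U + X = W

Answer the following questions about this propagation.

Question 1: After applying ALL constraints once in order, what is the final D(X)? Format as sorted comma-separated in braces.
Constraint 1 (X < W) on D(X)={1,2,3,5,6} D(W)={1,2,3,4,5,6}: X {1,2,3,5,6}->{1,2,3,5}; W {1,2,3,4,5,6}->{2,3,4,5,6}
Constraint 2 (Z < X) on D(Z)={1,2,3,4,5,6} D(X)={1,2,3,5}: Z {1,2,3,4,5,6}->{1,2,3,4}; X {1,2,3,5}->{2,3,5}
Constraint 3 (Z + X = U) on D(Z)={1,2,3,4} D(X)={2,3,5} D(U)={1,3,4,6}: U {1,3,4,6}->{3,4,6}
Constraint 4 (U + X = W) on D(U)={3,4,6} D(X)={2,3,5} D(W)={2,3,4,5,6}: U {3,4,6}->{3,4}; X {2,3,5}->{2,3}; W {2,3,4,5,6}->{5,6}
So after all 4 constraints: D(X) = {2,3}

Answer: {2,3}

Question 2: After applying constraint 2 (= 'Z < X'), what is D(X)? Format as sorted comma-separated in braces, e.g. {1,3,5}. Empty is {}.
Constraint 1 (X < W) on D(X)={1,2,3,5,6} D(W)={1,2,3,4,5,6}: X {1,2,3,5,6}->{1,2,3,5}; W {1,2,3,4,5,6}->{2,3,4,5,6}
Constraint 2 (Z < X) on D(Z)={1,2,3,4,5,6} D(X)={1,2,3,5}: Z {1,2,3,4,5,6}->{1,2,3,4}; X {1,2,3,5}->{2,3,5}
So after constraint 2: D(X) = {2,3,5}

Answer: {2,3,5}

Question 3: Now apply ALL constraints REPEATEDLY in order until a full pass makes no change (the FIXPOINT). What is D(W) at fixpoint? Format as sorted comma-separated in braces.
pass 0 (initial): D(W)={1,2,3,4,5,6}
pass 1: U {1,3,4,6}->{3,4}; W {1,2,3,4,5,6}->{5,6}; X {1,2,3,5,6}->{2,3}; Z {1,2,3,4,5,6}->{1,2,3,4}
pass 2: Z {1,2,3,4}->{1,2}
pass 3: no change
Fixpoint after 3 passes: D(W) = {5,6}

Answer: {5,6}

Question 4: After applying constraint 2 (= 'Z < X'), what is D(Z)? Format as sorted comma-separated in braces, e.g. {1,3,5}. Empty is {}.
Answer: {1,2,3,4}

Derivation:
Constraint 1 (X < W) on D(X)={1,2,3,5,6} D(W)={1,2,3,4,5,6}: X {1,2,3,5,6}->{1,2,3,5}; W {1,2,3,4,5,6}->{2,3,4,5,6}
Constraint 2 (Z < X) on D(Z)={1,2,3,4,5,6} D(X)={1,2,3,5}: Z {1,2,3,4,5,6}->{1,2,3,4}; X {1,2,3,5}->{2,3,5}
So after constraint 2: D(Z) = {1,2,3,4}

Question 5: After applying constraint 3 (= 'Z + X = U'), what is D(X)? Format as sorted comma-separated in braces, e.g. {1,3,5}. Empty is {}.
Answer: {2,3,5}

Derivation:
Constraint 1 (X < W) on D(X)={1,2,3,5,6} D(W)={1,2,3,4,5,6}: X {1,2,3,5,6}->{1,2,3,5}; W {1,2,3,4,5,6}->{2,3,4,5,6}
Constraint 2 (Z < X) on D(Z)={1,2,3,4,5,6} D(X)={1,2,3,5}: Z {1,2,3,4,5,6}->{1,2,3,4}; X {1,2,3,5}->{2,3,5}
Constraint 3 (Z + X = U) on D(Z)={1,2,3,4} D(X)={2,3,5} D(U)={1,3,4,6}: U {1,3,4,6}->{3,4,6}
So after constraint 3: D(X) = {2,3,5}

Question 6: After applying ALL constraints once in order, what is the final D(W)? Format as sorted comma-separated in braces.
Constraint 1 (X < W) on D(X)={1,2,3,5,6} D(W)={1,2,3,4,5,6}: X {1,2,3,5,6}->{1,2,3,5}; W {1,2,3,4,5,6}->{2,3,4,5,6}
Constraint 2 (Z < X) on D(Z)={1,2,3,4,5,6} D(X)={1,2,3,5}: Z {1,2,3,4,5,6}->{1,2,3,4}; X {1,2,3,5}->{2,3,5}
Constraint 3 (Z + X = U) on D(Z)={1,2,3,4} D(X)={2,3,5} D(U)={1,3,4,6}: U {1,3,4,6}->{3,4,6}
Constraint 4 (U + X = W) on D(U)={3,4,6} D(X)={2,3,5} D(W)={2,3,4,5,6}: U {3,4,6}->{3,4}; X {2,3,5}->{2,3}; W {2,3,4,5,6}->{5,6}
So after all 4 constraints: D(W) = {5,6}

Answer: {5,6}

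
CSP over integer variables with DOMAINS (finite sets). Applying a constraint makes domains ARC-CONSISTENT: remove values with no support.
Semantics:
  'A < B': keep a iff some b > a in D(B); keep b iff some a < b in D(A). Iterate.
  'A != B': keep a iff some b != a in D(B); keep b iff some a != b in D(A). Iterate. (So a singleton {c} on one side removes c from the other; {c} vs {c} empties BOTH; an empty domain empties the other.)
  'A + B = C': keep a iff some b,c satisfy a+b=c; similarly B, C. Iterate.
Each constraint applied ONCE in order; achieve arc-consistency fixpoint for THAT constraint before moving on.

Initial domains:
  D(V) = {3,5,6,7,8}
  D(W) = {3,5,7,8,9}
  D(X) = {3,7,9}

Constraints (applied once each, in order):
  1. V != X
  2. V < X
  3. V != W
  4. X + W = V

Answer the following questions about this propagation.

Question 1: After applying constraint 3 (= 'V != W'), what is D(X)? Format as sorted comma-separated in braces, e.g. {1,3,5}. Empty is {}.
Constraint 1 (V != X) on D(V)={3,5,6,7,8} D(X)={3,7,9}: no change
Constraint 2 (V < X) on D(V)={3,5,6,7,8} D(X)={3,7,9}: X {3,7,9}->{7,9}
Constraint 3 (V != W) on D(V)={3,5,6,7,8} D(W)={3,5,7,8,9}: no change
So after constraint 3: D(X) = {7,9}

Answer: {7,9}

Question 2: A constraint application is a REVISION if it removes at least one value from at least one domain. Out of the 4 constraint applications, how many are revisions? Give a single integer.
Answer: 2

Derivation:
Constraint 1 (V != X) on D(V)={3,5,6,7,8} D(X)={3,7,9}: no change => not a revision
Constraint 2 (V < X) on D(V)={3,5,6,7,8} D(X)={3,7,9}: X {3,7,9}->{7,9} => REVISION
Constraint 3 (V != W) on D(V)={3,5,6,7,8} D(W)={3,5,7,8,9}: no change => not a revision
Constraint 4 (X + W = V) on D(X)={7,9} D(W)={3,5,7,8,9} D(V)={3,5,6,7,8}: X {7,9}->{}; W {3,5,7,8,9}->{}; V {3,5,6,7,8}->{} => REVISION
Total revisions = 2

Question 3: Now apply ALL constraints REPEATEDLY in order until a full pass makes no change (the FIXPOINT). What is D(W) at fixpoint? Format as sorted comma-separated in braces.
pass 0 (initial): D(W)={3,5,7,8,9}
pass 1: V {3,5,6,7,8}->{}; W {3,5,7,8,9}->{}; X {3,7,9}->{}
pass 2: no change
Fixpoint after 2 passes: D(W) = {}

Answer: {}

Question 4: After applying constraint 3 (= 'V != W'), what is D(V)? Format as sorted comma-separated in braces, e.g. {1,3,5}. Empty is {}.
Constraint 1 (V != X) on D(V)={3,5,6,7,8} D(X)={3,7,9}: no change
Constraint 2 (V < X) on D(V)={3,5,6,7,8} D(X)={3,7,9}: X {3,7,9}->{7,9}
Constraint 3 (V != W) on D(V)={3,5,6,7,8} D(W)={3,5,7,8,9}: no change
So after constraint 3: D(V) = {3,5,6,7,8}

Answer: {3,5,6,7,8}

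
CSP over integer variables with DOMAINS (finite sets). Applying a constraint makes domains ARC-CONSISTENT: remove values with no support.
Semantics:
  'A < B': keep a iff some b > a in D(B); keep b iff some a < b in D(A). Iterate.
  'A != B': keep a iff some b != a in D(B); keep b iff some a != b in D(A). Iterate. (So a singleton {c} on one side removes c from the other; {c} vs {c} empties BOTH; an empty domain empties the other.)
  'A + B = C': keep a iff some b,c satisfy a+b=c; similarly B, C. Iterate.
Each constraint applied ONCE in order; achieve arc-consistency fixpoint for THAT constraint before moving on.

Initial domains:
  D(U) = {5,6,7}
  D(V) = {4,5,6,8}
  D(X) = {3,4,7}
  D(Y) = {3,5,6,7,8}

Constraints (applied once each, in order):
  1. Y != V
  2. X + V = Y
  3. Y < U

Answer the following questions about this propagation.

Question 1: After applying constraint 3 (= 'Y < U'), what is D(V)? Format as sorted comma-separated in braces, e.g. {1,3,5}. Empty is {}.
Answer: {4,5}

Derivation:
Constraint 1 (Y != V) on D(Y)={3,5,6,7,8} D(V)={4,5,6,8}: no change
Constraint 2 (X + V = Y) on D(X)={3,4,7} D(V)={4,5,6,8} D(Y)={3,5,6,7,8}: X {3,4,7}->{3,4}; V {4,5,6,8}->{4,5}; Y {3,5,6,7,8}->{7,8}
Constraint 3 (Y < U) on D(Y)={7,8} D(U)={5,6,7}: Y {7,8}->{}; U {5,6,7}->{}
So after constraint 3: D(V) = {4,5}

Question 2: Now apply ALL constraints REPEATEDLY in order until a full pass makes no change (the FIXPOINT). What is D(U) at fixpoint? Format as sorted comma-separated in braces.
pass 0 (initial): D(U)={5,6,7}
pass 1: U {5,6,7}->{}; V {4,5,6,8}->{4,5}; X {3,4,7}->{3,4}; Y {3,5,6,7,8}->{}
pass 2: V {4,5}->{}; X {3,4}->{}
pass 3: no change
Fixpoint after 3 passes: D(U) = {}

Answer: {}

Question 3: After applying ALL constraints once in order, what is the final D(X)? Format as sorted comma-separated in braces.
Constraint 1 (Y != V) on D(Y)={3,5,6,7,8} D(V)={4,5,6,8}: no change
Constraint 2 (X + V = Y) on D(X)={3,4,7} D(V)={4,5,6,8} D(Y)={3,5,6,7,8}: X {3,4,7}->{3,4}; V {4,5,6,8}->{4,5}; Y {3,5,6,7,8}->{7,8}
Constraint 3 (Y < U) on D(Y)={7,8} D(U)={5,6,7}: Y {7,8}->{}; U {5,6,7}->{}
So after all 3 constraints: D(X) = {3,4}

Answer: {3,4}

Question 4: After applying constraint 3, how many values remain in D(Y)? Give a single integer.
Answer: 0

Derivation:
Constraint 1 (Y != V) on D(Y)={3,5,6,7,8} D(V)={4,5,6,8}: no change
Constraint 2 (X + V = Y) on D(X)={3,4,7} D(V)={4,5,6,8} D(Y)={3,5,6,7,8}: X {3,4,7}->{3,4}; V {4,5,6,8}->{4,5}; Y {3,5,6,7,8}->{7,8}
Constraint 3 (Y < U) on D(Y)={7,8} D(U)={5,6,7}: Y {7,8}->{}; U {5,6,7}->{}
So after constraint 3: D(Y)={}, size = 0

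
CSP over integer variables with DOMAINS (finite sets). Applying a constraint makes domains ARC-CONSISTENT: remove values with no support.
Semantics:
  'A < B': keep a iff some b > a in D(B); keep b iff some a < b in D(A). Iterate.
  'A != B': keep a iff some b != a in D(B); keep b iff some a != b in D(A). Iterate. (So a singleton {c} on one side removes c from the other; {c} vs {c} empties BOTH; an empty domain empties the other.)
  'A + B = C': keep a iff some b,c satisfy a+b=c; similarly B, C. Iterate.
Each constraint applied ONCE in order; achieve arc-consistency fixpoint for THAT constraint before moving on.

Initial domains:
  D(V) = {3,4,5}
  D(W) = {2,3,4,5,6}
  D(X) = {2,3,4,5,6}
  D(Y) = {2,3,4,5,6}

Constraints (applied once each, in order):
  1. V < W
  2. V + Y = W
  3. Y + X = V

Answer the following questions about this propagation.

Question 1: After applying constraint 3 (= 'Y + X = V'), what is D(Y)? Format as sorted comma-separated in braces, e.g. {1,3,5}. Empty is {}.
Constraint 1 (V < W) on D(V)={3,4,5} D(W)={2,3,4,5,6}: W {2,3,4,5,6}->{4,5,6}
Constraint 2 (V + Y = W) on D(V)={3,4,5} D(Y)={2,3,4,5,6} D(W)={4,5,6}: V {3,4,5}->{3,4}; Y {2,3,4,5,6}->{2,3}; W {4,5,6}->{5,6}
Constraint 3 (Y + X = V) on D(Y)={2,3} D(X)={2,3,4,5,6} D(V)={3,4}: Y {2,3}->{2}; X {2,3,4,5,6}->{2}; V {3,4}->{4}
So after constraint 3: D(Y) = {2}

Answer: {2}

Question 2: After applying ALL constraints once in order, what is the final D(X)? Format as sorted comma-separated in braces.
Constraint 1 (V < W) on D(V)={3,4,5} D(W)={2,3,4,5,6}: W {2,3,4,5,6}->{4,5,6}
Constraint 2 (V + Y = W) on D(V)={3,4,5} D(Y)={2,3,4,5,6} D(W)={4,5,6}: V {3,4,5}->{3,4}; Y {2,3,4,5,6}->{2,3}; W {4,5,6}->{5,6}
Constraint 3 (Y + X = V) on D(Y)={2,3} D(X)={2,3,4,5,6} D(V)={3,4}: Y {2,3}->{2}; X {2,3,4,5,6}->{2}; V {3,4}->{4}
So after all 3 constraints: D(X) = {2}

Answer: {2}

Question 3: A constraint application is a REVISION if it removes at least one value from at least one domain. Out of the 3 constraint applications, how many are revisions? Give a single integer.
Constraint 1 (V < W) on D(V)={3,4,5} D(W)={2,3,4,5,6}: W {2,3,4,5,6}->{4,5,6} => REVISION
Constraint 2 (V + Y = W) on D(V)={3,4,5} D(Y)={2,3,4,5,6} D(W)={4,5,6}: V {3,4,5}->{3,4}; Y {2,3,4,5,6}->{2,3}; W {4,5,6}->{5,6} => REVISION
Constraint 3 (Y + X = V) on D(Y)={2,3} D(X)={2,3,4,5,6} D(V)={3,4}: Y {2,3}->{2}; X {2,3,4,5,6}->{2}; V {3,4}->{4} => REVISION
Total revisions = 3

Answer: 3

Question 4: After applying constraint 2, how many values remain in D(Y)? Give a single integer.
Answer: 2

Derivation:
Constraint 1 (V < W) on D(V)={3,4,5} D(W)={2,3,4,5,6}: W {2,3,4,5,6}->{4,5,6}
Constraint 2 (V + Y = W) on D(V)={3,4,5} D(Y)={2,3,4,5,6} D(W)={4,5,6}: V {3,4,5}->{3,4}; Y {2,3,4,5,6}->{2,3}; W {4,5,6}->{5,6}
So after constraint 2: D(Y)={2,3}, size = 2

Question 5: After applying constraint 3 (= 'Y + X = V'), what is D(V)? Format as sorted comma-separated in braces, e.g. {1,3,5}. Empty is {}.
Answer: {4}

Derivation:
Constraint 1 (V < W) on D(V)={3,4,5} D(W)={2,3,4,5,6}: W {2,3,4,5,6}->{4,5,6}
Constraint 2 (V + Y = W) on D(V)={3,4,5} D(Y)={2,3,4,5,6} D(W)={4,5,6}: V {3,4,5}->{3,4}; Y {2,3,4,5,6}->{2,3}; W {4,5,6}->{5,6}
Constraint 3 (Y + X = V) on D(Y)={2,3} D(X)={2,3,4,5,6} D(V)={3,4}: Y {2,3}->{2}; X {2,3,4,5,6}->{2}; V {3,4}->{4}
So after constraint 3: D(V) = {4}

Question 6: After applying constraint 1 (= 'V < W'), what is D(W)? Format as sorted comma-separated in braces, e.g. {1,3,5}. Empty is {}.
Constraint 1 (V < W) on D(V)={3,4,5} D(W)={2,3,4,5,6}: W {2,3,4,5,6}->{4,5,6}
So after constraint 1: D(W) = {4,5,6}

Answer: {4,5,6}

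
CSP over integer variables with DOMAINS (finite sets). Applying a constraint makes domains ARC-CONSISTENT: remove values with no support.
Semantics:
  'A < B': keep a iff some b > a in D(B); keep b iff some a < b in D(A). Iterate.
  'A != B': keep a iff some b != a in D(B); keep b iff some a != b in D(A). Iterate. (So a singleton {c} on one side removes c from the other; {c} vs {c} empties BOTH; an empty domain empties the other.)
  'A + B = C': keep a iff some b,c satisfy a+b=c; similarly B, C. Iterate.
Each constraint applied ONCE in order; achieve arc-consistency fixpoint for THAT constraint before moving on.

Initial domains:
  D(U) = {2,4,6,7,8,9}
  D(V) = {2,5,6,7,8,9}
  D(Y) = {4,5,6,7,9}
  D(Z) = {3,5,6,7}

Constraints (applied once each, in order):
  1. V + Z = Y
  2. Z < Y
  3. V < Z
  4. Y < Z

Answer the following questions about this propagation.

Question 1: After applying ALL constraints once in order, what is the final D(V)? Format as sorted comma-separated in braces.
Answer: {2,6}

Derivation:
Constraint 1 (V + Z = Y) on D(V)={2,5,6,7,8,9} D(Z)={3,5,6,7} D(Y)={4,5,6,7,9}: V {2,5,6,7,8,9}->{2,6}; Z {3,5,6,7}->{3,5,7}; Y {4,5,6,7,9}->{5,7,9}
Constraint 2 (Z < Y) on D(Z)={3,5,7} D(Y)={5,7,9}: no change
Constraint 3 (V < Z) on D(V)={2,6} D(Z)={3,5,7}: no change
Constraint 4 (Y < Z) on D(Y)={5,7,9} D(Z)={3,5,7}: Y {5,7,9}->{5}; Z {3,5,7}->{7}
So after all 4 constraints: D(V) = {2,6}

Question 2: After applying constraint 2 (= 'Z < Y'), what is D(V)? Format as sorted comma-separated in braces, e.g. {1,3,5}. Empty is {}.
Answer: {2,6}

Derivation:
Constraint 1 (V + Z = Y) on D(V)={2,5,6,7,8,9} D(Z)={3,5,6,7} D(Y)={4,5,6,7,9}: V {2,5,6,7,8,9}->{2,6}; Z {3,5,6,7}->{3,5,7}; Y {4,5,6,7,9}->{5,7,9}
Constraint 2 (Z < Y) on D(Z)={3,5,7} D(Y)={5,7,9}: no change
So after constraint 2: D(V) = {2,6}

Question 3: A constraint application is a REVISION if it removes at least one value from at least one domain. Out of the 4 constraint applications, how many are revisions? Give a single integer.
Constraint 1 (V + Z = Y) on D(V)={2,5,6,7,8,9} D(Z)={3,5,6,7} D(Y)={4,5,6,7,9}: V {2,5,6,7,8,9}->{2,6}; Z {3,5,6,7}->{3,5,7}; Y {4,5,6,7,9}->{5,7,9} => REVISION
Constraint 2 (Z < Y) on D(Z)={3,5,7} D(Y)={5,7,9}: no change => not a revision
Constraint 3 (V < Z) on D(V)={2,6} D(Z)={3,5,7}: no change => not a revision
Constraint 4 (Y < Z) on D(Y)={5,7,9} D(Z)={3,5,7}: Y {5,7,9}->{5}; Z {3,5,7}->{7} => REVISION
Total revisions = 2

Answer: 2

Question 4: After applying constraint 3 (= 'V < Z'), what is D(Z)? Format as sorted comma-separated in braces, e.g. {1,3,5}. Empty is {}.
Constraint 1 (V + Z = Y) on D(V)={2,5,6,7,8,9} D(Z)={3,5,6,7} D(Y)={4,5,6,7,9}: V {2,5,6,7,8,9}->{2,6}; Z {3,5,6,7}->{3,5,7}; Y {4,5,6,7,9}->{5,7,9}
Constraint 2 (Z < Y) on D(Z)={3,5,7} D(Y)={5,7,9}: no change
Constraint 3 (V < Z) on D(V)={2,6} D(Z)={3,5,7}: no change
So after constraint 3: D(Z) = {3,5,7}

Answer: {3,5,7}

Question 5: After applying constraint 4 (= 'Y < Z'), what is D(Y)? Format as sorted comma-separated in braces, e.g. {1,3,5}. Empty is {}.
Constraint 1 (V + Z = Y) on D(V)={2,5,6,7,8,9} D(Z)={3,5,6,7} D(Y)={4,5,6,7,9}: V {2,5,6,7,8,9}->{2,6}; Z {3,5,6,7}->{3,5,7}; Y {4,5,6,7,9}->{5,7,9}
Constraint 2 (Z < Y) on D(Z)={3,5,7} D(Y)={5,7,9}: no change
Constraint 3 (V < Z) on D(V)={2,6} D(Z)={3,5,7}: no change
Constraint 4 (Y < Z) on D(Y)={5,7,9} D(Z)={3,5,7}: Y {5,7,9}->{5}; Z {3,5,7}->{7}
So after constraint 4: D(Y) = {5}

Answer: {5}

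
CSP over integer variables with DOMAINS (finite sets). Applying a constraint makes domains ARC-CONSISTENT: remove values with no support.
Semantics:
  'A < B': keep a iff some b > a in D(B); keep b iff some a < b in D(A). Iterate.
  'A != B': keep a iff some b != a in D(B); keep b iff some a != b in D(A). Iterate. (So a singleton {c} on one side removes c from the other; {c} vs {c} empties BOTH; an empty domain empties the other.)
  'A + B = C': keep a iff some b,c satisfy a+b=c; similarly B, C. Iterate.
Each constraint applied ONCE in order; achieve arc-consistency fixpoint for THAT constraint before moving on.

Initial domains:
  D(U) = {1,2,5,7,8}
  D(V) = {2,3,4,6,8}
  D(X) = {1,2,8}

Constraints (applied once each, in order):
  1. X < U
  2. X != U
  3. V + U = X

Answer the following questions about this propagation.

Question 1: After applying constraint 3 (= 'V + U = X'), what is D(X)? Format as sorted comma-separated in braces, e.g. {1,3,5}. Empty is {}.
Answer: {}

Derivation:
Constraint 1 (X < U) on D(X)={1,2,8} D(U)={1,2,5,7,8}: X {1,2,8}->{1,2}; U {1,2,5,7,8}->{2,5,7,8}
Constraint 2 (X != U) on D(X)={1,2} D(U)={2,5,7,8}: no change
Constraint 3 (V + U = X) on D(V)={2,3,4,6,8} D(U)={2,5,7,8} D(X)={1,2}: V {2,3,4,6,8}->{}; U {2,5,7,8}->{}; X {1,2}->{}
So after constraint 3: D(X) = {}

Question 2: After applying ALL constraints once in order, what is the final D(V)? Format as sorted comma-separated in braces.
Constraint 1 (X < U) on D(X)={1,2,8} D(U)={1,2,5,7,8}: X {1,2,8}->{1,2}; U {1,2,5,7,8}->{2,5,7,8}
Constraint 2 (X != U) on D(X)={1,2} D(U)={2,5,7,8}: no change
Constraint 3 (V + U = X) on D(V)={2,3,4,6,8} D(U)={2,5,7,8} D(X)={1,2}: V {2,3,4,6,8}->{}; U {2,5,7,8}->{}; X {1,2}->{}
So after all 3 constraints: D(V) = {}

Answer: {}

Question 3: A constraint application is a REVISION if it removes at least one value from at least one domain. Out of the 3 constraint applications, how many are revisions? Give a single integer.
Constraint 1 (X < U) on D(X)={1,2,8} D(U)={1,2,5,7,8}: X {1,2,8}->{1,2}; U {1,2,5,7,8}->{2,5,7,8} => REVISION
Constraint 2 (X != U) on D(X)={1,2} D(U)={2,5,7,8}: no change => not a revision
Constraint 3 (V + U = X) on D(V)={2,3,4,6,8} D(U)={2,5,7,8} D(X)={1,2}: V {2,3,4,6,8}->{}; U {2,5,7,8}->{}; X {1,2}->{} => REVISION
Total revisions = 2

Answer: 2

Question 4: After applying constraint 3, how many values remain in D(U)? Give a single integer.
Answer: 0

Derivation:
Constraint 1 (X < U) on D(X)={1,2,8} D(U)={1,2,5,7,8}: X {1,2,8}->{1,2}; U {1,2,5,7,8}->{2,5,7,8}
Constraint 2 (X != U) on D(X)={1,2} D(U)={2,5,7,8}: no change
Constraint 3 (V + U = X) on D(V)={2,3,4,6,8} D(U)={2,5,7,8} D(X)={1,2}: V {2,3,4,6,8}->{}; U {2,5,7,8}->{}; X {1,2}->{}
So after constraint 3: D(U)={}, size = 0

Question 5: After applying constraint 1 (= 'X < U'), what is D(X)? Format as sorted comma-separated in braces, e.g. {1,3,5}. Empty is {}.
Constraint 1 (X < U) on D(X)={1,2,8} D(U)={1,2,5,7,8}: X {1,2,8}->{1,2}; U {1,2,5,7,8}->{2,5,7,8}
So after constraint 1: D(X) = {1,2}

Answer: {1,2}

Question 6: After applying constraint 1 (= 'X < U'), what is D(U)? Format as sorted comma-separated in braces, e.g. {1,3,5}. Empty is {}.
Constraint 1 (X < U) on D(X)={1,2,8} D(U)={1,2,5,7,8}: X {1,2,8}->{1,2}; U {1,2,5,7,8}->{2,5,7,8}
So after constraint 1: D(U) = {2,5,7,8}

Answer: {2,5,7,8}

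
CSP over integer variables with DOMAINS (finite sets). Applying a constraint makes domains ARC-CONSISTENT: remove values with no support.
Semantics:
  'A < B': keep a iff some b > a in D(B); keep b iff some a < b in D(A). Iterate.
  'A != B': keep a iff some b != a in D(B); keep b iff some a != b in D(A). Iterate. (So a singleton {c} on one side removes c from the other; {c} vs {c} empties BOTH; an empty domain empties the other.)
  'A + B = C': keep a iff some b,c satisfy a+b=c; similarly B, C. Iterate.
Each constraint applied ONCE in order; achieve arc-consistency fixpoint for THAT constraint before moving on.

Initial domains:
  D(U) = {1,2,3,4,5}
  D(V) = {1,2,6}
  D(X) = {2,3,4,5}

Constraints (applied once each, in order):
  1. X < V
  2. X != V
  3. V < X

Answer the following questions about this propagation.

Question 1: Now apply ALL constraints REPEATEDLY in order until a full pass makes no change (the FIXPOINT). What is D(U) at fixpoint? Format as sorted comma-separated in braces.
Answer: {1,2,3,4,5}

Derivation:
pass 0 (initial): D(U)={1,2,3,4,5}
pass 1: V {1,2,6}->{}; X {2,3,4,5}->{}
pass 2: no change
Fixpoint after 2 passes: D(U) = {1,2,3,4,5}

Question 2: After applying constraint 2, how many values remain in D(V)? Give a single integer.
Constraint 1 (X < V) on D(X)={2,3,4,5} D(V)={1,2,6}: V {1,2,6}->{6}
Constraint 2 (X != V) on D(X)={2,3,4,5} D(V)={6}: no change
So after constraint 2: D(V)={6}, size = 1

Answer: 1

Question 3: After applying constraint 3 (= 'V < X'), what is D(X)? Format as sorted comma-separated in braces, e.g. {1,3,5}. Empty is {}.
Answer: {}

Derivation:
Constraint 1 (X < V) on D(X)={2,3,4,5} D(V)={1,2,6}: V {1,2,6}->{6}
Constraint 2 (X != V) on D(X)={2,3,4,5} D(V)={6}: no change
Constraint 3 (V < X) on D(V)={6} D(X)={2,3,4,5}: V {6}->{}; X {2,3,4,5}->{}
So after constraint 3: D(X) = {}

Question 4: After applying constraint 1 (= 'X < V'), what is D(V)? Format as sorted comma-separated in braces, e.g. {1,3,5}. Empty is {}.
Constraint 1 (X < V) on D(X)={2,3,4,5} D(V)={1,2,6}: V {1,2,6}->{6}
So after constraint 1: D(V) = {6}

Answer: {6}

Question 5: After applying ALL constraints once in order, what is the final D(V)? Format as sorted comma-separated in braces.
Answer: {}

Derivation:
Constraint 1 (X < V) on D(X)={2,3,4,5} D(V)={1,2,6}: V {1,2,6}->{6}
Constraint 2 (X != V) on D(X)={2,3,4,5} D(V)={6}: no change
Constraint 3 (V < X) on D(V)={6} D(X)={2,3,4,5}: V {6}->{}; X {2,3,4,5}->{}
So after all 3 constraints: D(V) = {}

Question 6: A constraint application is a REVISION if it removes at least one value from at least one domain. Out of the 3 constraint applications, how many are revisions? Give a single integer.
Answer: 2

Derivation:
Constraint 1 (X < V) on D(X)={2,3,4,5} D(V)={1,2,6}: V {1,2,6}->{6} => REVISION
Constraint 2 (X != V) on D(X)={2,3,4,5} D(V)={6}: no change => not a revision
Constraint 3 (V < X) on D(V)={6} D(X)={2,3,4,5}: V {6}->{}; X {2,3,4,5}->{} => REVISION
Total revisions = 2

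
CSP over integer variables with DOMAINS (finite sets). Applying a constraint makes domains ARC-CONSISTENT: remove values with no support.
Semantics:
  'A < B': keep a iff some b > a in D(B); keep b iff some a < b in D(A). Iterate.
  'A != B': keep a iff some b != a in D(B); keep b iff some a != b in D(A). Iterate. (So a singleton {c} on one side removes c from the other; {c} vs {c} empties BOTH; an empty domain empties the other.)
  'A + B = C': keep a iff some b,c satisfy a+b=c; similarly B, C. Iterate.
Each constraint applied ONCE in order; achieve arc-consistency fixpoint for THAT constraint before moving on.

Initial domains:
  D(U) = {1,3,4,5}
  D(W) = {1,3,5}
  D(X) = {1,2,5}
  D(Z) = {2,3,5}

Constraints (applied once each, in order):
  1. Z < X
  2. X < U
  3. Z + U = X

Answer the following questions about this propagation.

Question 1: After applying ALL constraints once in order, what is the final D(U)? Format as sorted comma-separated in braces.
Answer: {}

Derivation:
Constraint 1 (Z < X) on D(Z)={2,3,5} D(X)={1,2,5}: Z {2,3,5}->{2,3}; X {1,2,5}->{5}
Constraint 2 (X < U) on D(X)={5} D(U)={1,3,4,5}: X {5}->{}; U {1,3,4,5}->{}
Constraint 3 (Z + U = X) on D(Z)={2,3} D(U)={} D(X)={}: Z {2,3}->{}
So after all 3 constraints: D(U) = {}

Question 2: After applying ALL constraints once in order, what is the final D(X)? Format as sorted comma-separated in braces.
Constraint 1 (Z < X) on D(Z)={2,3,5} D(X)={1,2,5}: Z {2,3,5}->{2,3}; X {1,2,5}->{5}
Constraint 2 (X < U) on D(X)={5} D(U)={1,3,4,5}: X {5}->{}; U {1,3,4,5}->{}
Constraint 3 (Z + U = X) on D(Z)={2,3} D(U)={} D(X)={}: Z {2,3}->{}
So after all 3 constraints: D(X) = {}

Answer: {}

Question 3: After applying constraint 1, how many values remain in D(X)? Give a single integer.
Constraint 1 (Z < X) on D(Z)={2,3,5} D(X)={1,2,5}: Z {2,3,5}->{2,3}; X {1,2,5}->{5}
So after constraint 1: D(X)={5}, size = 1

Answer: 1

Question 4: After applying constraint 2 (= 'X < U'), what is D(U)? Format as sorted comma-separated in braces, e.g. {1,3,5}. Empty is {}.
Constraint 1 (Z < X) on D(Z)={2,3,5} D(X)={1,2,5}: Z {2,3,5}->{2,3}; X {1,2,5}->{5}
Constraint 2 (X < U) on D(X)={5} D(U)={1,3,4,5}: X {5}->{}; U {1,3,4,5}->{}
So after constraint 2: D(U) = {}

Answer: {}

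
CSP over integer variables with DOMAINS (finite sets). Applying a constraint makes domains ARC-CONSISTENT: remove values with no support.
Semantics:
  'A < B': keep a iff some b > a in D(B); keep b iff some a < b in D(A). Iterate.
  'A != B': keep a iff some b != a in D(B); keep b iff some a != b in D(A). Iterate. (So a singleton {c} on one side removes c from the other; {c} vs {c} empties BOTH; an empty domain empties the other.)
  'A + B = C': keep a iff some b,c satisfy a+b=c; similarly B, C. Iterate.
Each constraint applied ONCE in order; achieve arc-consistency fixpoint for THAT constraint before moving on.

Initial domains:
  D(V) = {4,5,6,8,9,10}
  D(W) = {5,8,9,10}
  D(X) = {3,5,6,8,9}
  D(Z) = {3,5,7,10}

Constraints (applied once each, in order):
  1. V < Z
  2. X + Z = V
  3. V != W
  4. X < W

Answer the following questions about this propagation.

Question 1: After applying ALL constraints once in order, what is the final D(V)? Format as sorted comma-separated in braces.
Answer: {8}

Derivation:
Constraint 1 (V < Z) on D(V)={4,5,6,8,9,10} D(Z)={3,5,7,10}: V {4,5,6,8,9,10}->{4,5,6,8,9}; Z {3,5,7,10}->{5,7,10}
Constraint 2 (X + Z = V) on D(X)={3,5,6,8,9} D(Z)={5,7,10} D(V)={4,5,6,8,9}: X {3,5,6,8,9}->{3}; Z {5,7,10}->{5}; V {4,5,6,8,9}->{8}
Constraint 3 (V != W) on D(V)={8} D(W)={5,8,9,10}: W {5,8,9,10}->{5,9,10}
Constraint 4 (X < W) on D(X)={3} D(W)={5,9,10}: no change
So after all 4 constraints: D(V) = {8}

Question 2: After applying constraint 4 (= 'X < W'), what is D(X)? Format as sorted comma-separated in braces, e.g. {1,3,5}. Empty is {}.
Answer: {3}

Derivation:
Constraint 1 (V < Z) on D(V)={4,5,6,8,9,10} D(Z)={3,5,7,10}: V {4,5,6,8,9,10}->{4,5,6,8,9}; Z {3,5,7,10}->{5,7,10}
Constraint 2 (X + Z = V) on D(X)={3,5,6,8,9} D(Z)={5,7,10} D(V)={4,5,6,8,9}: X {3,5,6,8,9}->{3}; Z {5,7,10}->{5}; V {4,5,6,8,9}->{8}
Constraint 3 (V != W) on D(V)={8} D(W)={5,8,9,10}: W {5,8,9,10}->{5,9,10}
Constraint 4 (X < W) on D(X)={3} D(W)={5,9,10}: no change
So after constraint 4: D(X) = {3}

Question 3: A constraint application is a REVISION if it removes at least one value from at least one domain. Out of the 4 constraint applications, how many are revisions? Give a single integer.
Constraint 1 (V < Z) on D(V)={4,5,6,8,9,10} D(Z)={3,5,7,10}: V {4,5,6,8,9,10}->{4,5,6,8,9}; Z {3,5,7,10}->{5,7,10} => REVISION
Constraint 2 (X + Z = V) on D(X)={3,5,6,8,9} D(Z)={5,7,10} D(V)={4,5,6,8,9}: X {3,5,6,8,9}->{3}; Z {5,7,10}->{5}; V {4,5,6,8,9}->{8} => REVISION
Constraint 3 (V != W) on D(V)={8} D(W)={5,8,9,10}: W {5,8,9,10}->{5,9,10} => REVISION
Constraint 4 (X < W) on D(X)={3} D(W)={5,9,10}: no change => not a revision
Total revisions = 3

Answer: 3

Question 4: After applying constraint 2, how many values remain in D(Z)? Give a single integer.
Answer: 1

Derivation:
Constraint 1 (V < Z) on D(V)={4,5,6,8,9,10} D(Z)={3,5,7,10}: V {4,5,6,8,9,10}->{4,5,6,8,9}; Z {3,5,7,10}->{5,7,10}
Constraint 2 (X + Z = V) on D(X)={3,5,6,8,9} D(Z)={5,7,10} D(V)={4,5,6,8,9}: X {3,5,6,8,9}->{3}; Z {5,7,10}->{5}; V {4,5,6,8,9}->{8}
So after constraint 2: D(Z)={5}, size = 1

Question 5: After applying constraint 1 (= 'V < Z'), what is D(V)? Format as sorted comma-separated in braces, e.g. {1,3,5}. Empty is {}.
Answer: {4,5,6,8,9}

Derivation:
Constraint 1 (V < Z) on D(V)={4,5,6,8,9,10} D(Z)={3,5,7,10}: V {4,5,6,8,9,10}->{4,5,6,8,9}; Z {3,5,7,10}->{5,7,10}
So after constraint 1: D(V) = {4,5,6,8,9}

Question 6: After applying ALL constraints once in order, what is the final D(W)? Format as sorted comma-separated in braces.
Constraint 1 (V < Z) on D(V)={4,5,6,8,9,10} D(Z)={3,5,7,10}: V {4,5,6,8,9,10}->{4,5,6,8,9}; Z {3,5,7,10}->{5,7,10}
Constraint 2 (X + Z = V) on D(X)={3,5,6,8,9} D(Z)={5,7,10} D(V)={4,5,6,8,9}: X {3,5,6,8,9}->{3}; Z {5,7,10}->{5}; V {4,5,6,8,9}->{8}
Constraint 3 (V != W) on D(V)={8} D(W)={5,8,9,10}: W {5,8,9,10}->{5,9,10}
Constraint 4 (X < W) on D(X)={3} D(W)={5,9,10}: no change
So after all 4 constraints: D(W) = {5,9,10}

Answer: {5,9,10}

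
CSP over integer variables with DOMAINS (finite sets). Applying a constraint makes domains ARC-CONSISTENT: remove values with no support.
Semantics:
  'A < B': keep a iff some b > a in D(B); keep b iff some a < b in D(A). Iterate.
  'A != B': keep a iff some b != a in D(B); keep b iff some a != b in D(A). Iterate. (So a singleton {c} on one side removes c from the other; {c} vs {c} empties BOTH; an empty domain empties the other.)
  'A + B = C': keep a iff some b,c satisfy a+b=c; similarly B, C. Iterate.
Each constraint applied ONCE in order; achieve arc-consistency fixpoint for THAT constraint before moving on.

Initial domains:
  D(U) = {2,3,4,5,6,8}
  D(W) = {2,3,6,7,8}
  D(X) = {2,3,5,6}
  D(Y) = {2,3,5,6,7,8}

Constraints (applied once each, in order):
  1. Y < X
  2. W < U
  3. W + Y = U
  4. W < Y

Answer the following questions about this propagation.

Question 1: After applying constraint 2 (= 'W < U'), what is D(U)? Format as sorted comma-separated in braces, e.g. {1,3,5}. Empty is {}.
Answer: {3,4,5,6,8}

Derivation:
Constraint 1 (Y < X) on D(Y)={2,3,5,6,7,8} D(X)={2,3,5,6}: Y {2,3,5,6,7,8}->{2,3,5}; X {2,3,5,6}->{3,5,6}
Constraint 2 (W < U) on D(W)={2,3,6,7,8} D(U)={2,3,4,5,6,8}: W {2,3,6,7,8}->{2,3,6,7}; U {2,3,4,5,6,8}->{3,4,5,6,8}
So after constraint 2: D(U) = {3,4,5,6,8}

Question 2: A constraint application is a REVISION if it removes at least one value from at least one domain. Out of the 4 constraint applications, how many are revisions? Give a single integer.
Constraint 1 (Y < X) on D(Y)={2,3,5,6,7,8} D(X)={2,3,5,6}: Y {2,3,5,6,7,8}->{2,3,5}; X {2,3,5,6}->{3,5,6} => REVISION
Constraint 2 (W < U) on D(W)={2,3,6,7,8} D(U)={2,3,4,5,6,8}: W {2,3,6,7,8}->{2,3,6,7}; U {2,3,4,5,6,8}->{3,4,5,6,8} => REVISION
Constraint 3 (W + Y = U) on D(W)={2,3,6,7} D(Y)={2,3,5} D(U)={3,4,5,6,8}: W {2,3,6,7}->{2,3,6}; U {3,4,5,6,8}->{4,5,6,8} => REVISION
Constraint 4 (W < Y) on D(W)={2,3,6} D(Y)={2,3,5}: W {2,3,6}->{2,3}; Y {2,3,5}->{3,5} => REVISION
Total revisions = 4

Answer: 4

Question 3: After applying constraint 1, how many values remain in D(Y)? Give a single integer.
Constraint 1 (Y < X) on D(Y)={2,3,5,6,7,8} D(X)={2,3,5,6}: Y {2,3,5,6,7,8}->{2,3,5}; X {2,3,5,6}->{3,5,6}
So after constraint 1: D(Y)={2,3,5}, size = 3

Answer: 3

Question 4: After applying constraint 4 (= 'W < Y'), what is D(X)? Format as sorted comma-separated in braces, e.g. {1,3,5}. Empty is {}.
Answer: {3,5,6}

Derivation:
Constraint 1 (Y < X) on D(Y)={2,3,5,6,7,8} D(X)={2,3,5,6}: Y {2,3,5,6,7,8}->{2,3,5}; X {2,3,5,6}->{3,5,6}
Constraint 2 (W < U) on D(W)={2,3,6,7,8} D(U)={2,3,4,5,6,8}: W {2,3,6,7,8}->{2,3,6,7}; U {2,3,4,5,6,8}->{3,4,5,6,8}
Constraint 3 (W + Y = U) on D(W)={2,3,6,7} D(Y)={2,3,5} D(U)={3,4,5,6,8}: W {2,3,6,7}->{2,3,6}; U {3,4,5,6,8}->{4,5,6,8}
Constraint 4 (W < Y) on D(W)={2,3,6} D(Y)={2,3,5}: W {2,3,6}->{2,3}; Y {2,3,5}->{3,5}
So after constraint 4: D(X) = {3,5,6}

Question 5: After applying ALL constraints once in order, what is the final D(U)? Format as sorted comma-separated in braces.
Constraint 1 (Y < X) on D(Y)={2,3,5,6,7,8} D(X)={2,3,5,6}: Y {2,3,5,6,7,8}->{2,3,5}; X {2,3,5,6}->{3,5,6}
Constraint 2 (W < U) on D(W)={2,3,6,7,8} D(U)={2,3,4,5,6,8}: W {2,3,6,7,8}->{2,3,6,7}; U {2,3,4,5,6,8}->{3,4,5,6,8}
Constraint 3 (W + Y = U) on D(W)={2,3,6,7} D(Y)={2,3,5} D(U)={3,4,5,6,8}: W {2,3,6,7}->{2,3,6}; U {3,4,5,6,8}->{4,5,6,8}
Constraint 4 (W < Y) on D(W)={2,3,6} D(Y)={2,3,5}: W {2,3,6}->{2,3}; Y {2,3,5}->{3,5}
So after all 4 constraints: D(U) = {4,5,6,8}

Answer: {4,5,6,8}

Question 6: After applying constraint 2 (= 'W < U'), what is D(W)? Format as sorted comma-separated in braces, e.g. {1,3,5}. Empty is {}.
Answer: {2,3,6,7}

Derivation:
Constraint 1 (Y < X) on D(Y)={2,3,5,6,7,8} D(X)={2,3,5,6}: Y {2,3,5,6,7,8}->{2,3,5}; X {2,3,5,6}->{3,5,6}
Constraint 2 (W < U) on D(W)={2,3,6,7,8} D(U)={2,3,4,5,6,8}: W {2,3,6,7,8}->{2,3,6,7}; U {2,3,4,5,6,8}->{3,4,5,6,8}
So after constraint 2: D(W) = {2,3,6,7}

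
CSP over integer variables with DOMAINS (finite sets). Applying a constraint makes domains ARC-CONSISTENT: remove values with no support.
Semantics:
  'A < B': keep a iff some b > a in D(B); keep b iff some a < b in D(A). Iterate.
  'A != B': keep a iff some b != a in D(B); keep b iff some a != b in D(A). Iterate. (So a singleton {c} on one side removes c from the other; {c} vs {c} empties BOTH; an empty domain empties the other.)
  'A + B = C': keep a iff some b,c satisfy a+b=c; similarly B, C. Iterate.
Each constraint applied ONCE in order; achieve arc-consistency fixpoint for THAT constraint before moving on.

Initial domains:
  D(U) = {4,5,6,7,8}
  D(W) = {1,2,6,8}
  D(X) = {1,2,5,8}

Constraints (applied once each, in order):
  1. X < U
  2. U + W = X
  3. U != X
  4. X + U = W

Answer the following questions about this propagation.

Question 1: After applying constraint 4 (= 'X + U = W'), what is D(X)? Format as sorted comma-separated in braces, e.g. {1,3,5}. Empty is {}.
Constraint 1 (X < U) on D(X)={1,2,5,8} D(U)={4,5,6,7,8}: X {1,2,5,8}->{1,2,5}
Constraint 2 (U + W = X) on D(U)={4,5,6,7,8} D(W)={1,2,6,8} D(X)={1,2,5}: U {4,5,6,7,8}->{4}; W {1,2,6,8}->{1}; X {1,2,5}->{5}
Constraint 3 (U != X) on D(U)={4} D(X)={5}: no change
Constraint 4 (X + U = W) on D(X)={5} D(U)={4} D(W)={1}: X {5}->{}; U {4}->{}; W {1}->{}
So after constraint 4: D(X) = {}

Answer: {}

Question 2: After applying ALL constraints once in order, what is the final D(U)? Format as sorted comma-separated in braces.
Answer: {}

Derivation:
Constraint 1 (X < U) on D(X)={1,2,5,8} D(U)={4,5,6,7,8}: X {1,2,5,8}->{1,2,5}
Constraint 2 (U + W = X) on D(U)={4,5,6,7,8} D(W)={1,2,6,8} D(X)={1,2,5}: U {4,5,6,7,8}->{4}; W {1,2,6,8}->{1}; X {1,2,5}->{5}
Constraint 3 (U != X) on D(U)={4} D(X)={5}: no change
Constraint 4 (X + U = W) on D(X)={5} D(U)={4} D(W)={1}: X {5}->{}; U {4}->{}; W {1}->{}
So after all 4 constraints: D(U) = {}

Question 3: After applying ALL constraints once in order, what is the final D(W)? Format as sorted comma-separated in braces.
Constraint 1 (X < U) on D(X)={1,2,5,8} D(U)={4,5,6,7,8}: X {1,2,5,8}->{1,2,5}
Constraint 2 (U + W = X) on D(U)={4,5,6,7,8} D(W)={1,2,6,8} D(X)={1,2,5}: U {4,5,6,7,8}->{4}; W {1,2,6,8}->{1}; X {1,2,5}->{5}
Constraint 3 (U != X) on D(U)={4} D(X)={5}: no change
Constraint 4 (X + U = W) on D(X)={5} D(U)={4} D(W)={1}: X {5}->{}; U {4}->{}; W {1}->{}
So after all 4 constraints: D(W) = {}

Answer: {}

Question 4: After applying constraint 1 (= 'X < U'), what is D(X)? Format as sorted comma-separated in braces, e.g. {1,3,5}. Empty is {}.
Constraint 1 (X < U) on D(X)={1,2,5,8} D(U)={4,5,6,7,8}: X {1,2,5,8}->{1,2,5}
So after constraint 1: D(X) = {1,2,5}

Answer: {1,2,5}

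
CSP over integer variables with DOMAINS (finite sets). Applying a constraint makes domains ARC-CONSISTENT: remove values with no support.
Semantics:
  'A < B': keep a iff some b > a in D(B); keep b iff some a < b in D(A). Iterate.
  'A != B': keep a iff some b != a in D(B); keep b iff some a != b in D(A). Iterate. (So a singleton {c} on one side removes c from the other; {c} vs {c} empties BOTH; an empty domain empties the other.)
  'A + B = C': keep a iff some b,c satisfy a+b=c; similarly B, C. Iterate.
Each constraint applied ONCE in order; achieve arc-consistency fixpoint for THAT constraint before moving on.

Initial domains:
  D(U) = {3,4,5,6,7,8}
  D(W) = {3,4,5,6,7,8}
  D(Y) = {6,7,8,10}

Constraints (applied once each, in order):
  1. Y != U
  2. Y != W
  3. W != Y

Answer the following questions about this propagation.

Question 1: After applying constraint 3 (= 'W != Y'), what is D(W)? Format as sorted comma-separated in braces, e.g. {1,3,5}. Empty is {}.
Answer: {3,4,5,6,7,8}

Derivation:
Constraint 1 (Y != U) on D(Y)={6,7,8,10} D(U)={3,4,5,6,7,8}: no change
Constraint 2 (Y != W) on D(Y)={6,7,8,10} D(W)={3,4,5,6,7,8}: no change
Constraint 3 (W != Y) on D(W)={3,4,5,6,7,8} D(Y)={6,7,8,10}: no change
So after constraint 3: D(W) = {3,4,5,6,7,8}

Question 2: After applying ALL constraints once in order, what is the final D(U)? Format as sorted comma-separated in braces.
Answer: {3,4,5,6,7,8}

Derivation:
Constraint 1 (Y != U) on D(Y)={6,7,8,10} D(U)={3,4,5,6,7,8}: no change
Constraint 2 (Y != W) on D(Y)={6,7,8,10} D(W)={3,4,5,6,7,8}: no change
Constraint 3 (W != Y) on D(W)={3,4,5,6,7,8} D(Y)={6,7,8,10}: no change
So after all 3 constraints: D(U) = {3,4,5,6,7,8}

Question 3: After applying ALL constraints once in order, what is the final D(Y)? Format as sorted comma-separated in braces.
Answer: {6,7,8,10}

Derivation:
Constraint 1 (Y != U) on D(Y)={6,7,8,10} D(U)={3,4,5,6,7,8}: no change
Constraint 2 (Y != W) on D(Y)={6,7,8,10} D(W)={3,4,5,6,7,8}: no change
Constraint 3 (W != Y) on D(W)={3,4,5,6,7,8} D(Y)={6,7,8,10}: no change
So after all 3 constraints: D(Y) = {6,7,8,10}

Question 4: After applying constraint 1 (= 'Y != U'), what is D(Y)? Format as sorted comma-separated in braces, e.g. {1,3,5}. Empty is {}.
Answer: {6,7,8,10}

Derivation:
Constraint 1 (Y != U) on D(Y)={6,7,8,10} D(U)={3,4,5,6,7,8}: no change
So after constraint 1: D(Y) = {6,7,8,10}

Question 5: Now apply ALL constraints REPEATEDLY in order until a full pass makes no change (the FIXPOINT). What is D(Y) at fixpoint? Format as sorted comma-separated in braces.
Answer: {6,7,8,10}

Derivation:
pass 0 (initial): D(Y)={6,7,8,10}
pass 1: no change
Fixpoint after 1 passes: D(Y) = {6,7,8,10}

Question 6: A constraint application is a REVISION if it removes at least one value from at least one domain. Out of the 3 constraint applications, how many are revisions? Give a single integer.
Answer: 0

Derivation:
Constraint 1 (Y != U) on D(Y)={6,7,8,10} D(U)={3,4,5,6,7,8}: no change => not a revision
Constraint 2 (Y != W) on D(Y)={6,7,8,10} D(W)={3,4,5,6,7,8}: no change => not a revision
Constraint 3 (W != Y) on D(W)={3,4,5,6,7,8} D(Y)={6,7,8,10}: no change => not a revision
Total revisions = 0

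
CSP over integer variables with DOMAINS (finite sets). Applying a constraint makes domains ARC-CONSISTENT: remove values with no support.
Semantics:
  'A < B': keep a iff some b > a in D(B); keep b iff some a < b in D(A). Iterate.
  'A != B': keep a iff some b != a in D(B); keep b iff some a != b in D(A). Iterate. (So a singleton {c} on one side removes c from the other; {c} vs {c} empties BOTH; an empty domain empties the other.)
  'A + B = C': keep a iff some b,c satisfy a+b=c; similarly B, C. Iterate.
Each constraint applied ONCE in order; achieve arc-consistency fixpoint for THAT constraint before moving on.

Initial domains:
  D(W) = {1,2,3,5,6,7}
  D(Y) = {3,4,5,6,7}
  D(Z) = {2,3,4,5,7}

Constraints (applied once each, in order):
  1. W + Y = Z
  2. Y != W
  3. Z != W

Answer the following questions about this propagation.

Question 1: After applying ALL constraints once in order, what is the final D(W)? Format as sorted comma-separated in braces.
Constraint 1 (W + Y = Z) on D(W)={1,2,3,5,6,7} D(Y)={3,4,5,6,7} D(Z)={2,3,4,5,7}: W {1,2,3,5,6,7}->{1,2,3}; Y {3,4,5,6,7}->{3,4,5,6}; Z {2,3,4,5,7}->{4,5,7}
Constraint 2 (Y != W) on D(Y)={3,4,5,6} D(W)={1,2,3}: no change
Constraint 3 (Z != W) on D(Z)={4,5,7} D(W)={1,2,3}: no change
So after all 3 constraints: D(W) = {1,2,3}

Answer: {1,2,3}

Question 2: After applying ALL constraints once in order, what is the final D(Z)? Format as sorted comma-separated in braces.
Constraint 1 (W + Y = Z) on D(W)={1,2,3,5,6,7} D(Y)={3,4,5,6,7} D(Z)={2,3,4,5,7}: W {1,2,3,5,6,7}->{1,2,3}; Y {3,4,5,6,7}->{3,4,5,6}; Z {2,3,4,5,7}->{4,5,7}
Constraint 2 (Y != W) on D(Y)={3,4,5,6} D(W)={1,2,3}: no change
Constraint 3 (Z != W) on D(Z)={4,5,7} D(W)={1,2,3}: no change
So after all 3 constraints: D(Z) = {4,5,7}

Answer: {4,5,7}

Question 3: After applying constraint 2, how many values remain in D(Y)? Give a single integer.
Constraint 1 (W + Y = Z) on D(W)={1,2,3,5,6,7} D(Y)={3,4,5,6,7} D(Z)={2,3,4,5,7}: W {1,2,3,5,6,7}->{1,2,3}; Y {3,4,5,6,7}->{3,4,5,6}; Z {2,3,4,5,7}->{4,5,7}
Constraint 2 (Y != W) on D(Y)={3,4,5,6} D(W)={1,2,3}: no change
So after constraint 2: D(Y)={3,4,5,6}, size = 4

Answer: 4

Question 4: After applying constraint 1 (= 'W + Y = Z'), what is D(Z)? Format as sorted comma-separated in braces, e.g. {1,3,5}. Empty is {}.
Answer: {4,5,7}

Derivation:
Constraint 1 (W + Y = Z) on D(W)={1,2,3,5,6,7} D(Y)={3,4,5,6,7} D(Z)={2,3,4,5,7}: W {1,2,3,5,6,7}->{1,2,3}; Y {3,4,5,6,7}->{3,4,5,6}; Z {2,3,4,5,7}->{4,5,7}
So after constraint 1: D(Z) = {4,5,7}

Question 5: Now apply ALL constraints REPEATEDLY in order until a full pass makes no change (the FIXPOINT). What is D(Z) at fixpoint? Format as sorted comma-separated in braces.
pass 0 (initial): D(Z)={2,3,4,5,7}
pass 1: W {1,2,3,5,6,7}->{1,2,3}; Y {3,4,5,6,7}->{3,4,5,6}; Z {2,3,4,5,7}->{4,5,7}
pass 2: no change
Fixpoint after 2 passes: D(Z) = {4,5,7}

Answer: {4,5,7}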